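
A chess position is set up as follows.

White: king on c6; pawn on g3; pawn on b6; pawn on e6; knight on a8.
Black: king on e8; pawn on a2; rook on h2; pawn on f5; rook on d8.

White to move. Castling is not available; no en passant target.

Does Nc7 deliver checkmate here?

no

After Nc7: black king on e8; in check: yes, from the white knight on c7.
Black has 2 legal replies: Kf8, Ke7.
In check but a legal move exists → not checkmate.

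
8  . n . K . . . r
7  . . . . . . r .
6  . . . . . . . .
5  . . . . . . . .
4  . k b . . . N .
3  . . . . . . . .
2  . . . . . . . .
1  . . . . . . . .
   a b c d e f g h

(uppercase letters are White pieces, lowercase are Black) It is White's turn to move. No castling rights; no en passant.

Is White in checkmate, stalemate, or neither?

White to move; white king on d8.
In check: yes, from the black rook on h8.
King squares — c7: attacked by Rg7; d7: attacked by Rg7; e7: attacked by Rg7; c8: attacked by Rh8; e8: attacked by Rh8.
Legal moves for White: none.
In check with no legal moves → checkmate.

checkmate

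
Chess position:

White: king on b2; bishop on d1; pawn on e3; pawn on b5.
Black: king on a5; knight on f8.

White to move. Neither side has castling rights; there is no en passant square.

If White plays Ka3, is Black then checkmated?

no

After Ka3: black king on a5; in check: no.
Black is not in check, so this cannot be checkmate.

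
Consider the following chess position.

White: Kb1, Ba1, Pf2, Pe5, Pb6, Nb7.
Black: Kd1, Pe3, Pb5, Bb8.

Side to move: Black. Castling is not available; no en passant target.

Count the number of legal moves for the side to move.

Black to move; king on d1.
In check: no.
Legal moves: Bc7, Ba7, Bd6, Bxe5, Ke2, Kd2, Ke1, exf2, b4, e2.
Count: 10.

10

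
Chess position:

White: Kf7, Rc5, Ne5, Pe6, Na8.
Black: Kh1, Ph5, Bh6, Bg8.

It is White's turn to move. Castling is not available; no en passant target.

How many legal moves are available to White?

White to move; king on f7.
In check: yes, from the black bishop on g8.
Legal moves: Kxg8, Ke8, Ke7, Kg6, Kf6.
Count: 5.

5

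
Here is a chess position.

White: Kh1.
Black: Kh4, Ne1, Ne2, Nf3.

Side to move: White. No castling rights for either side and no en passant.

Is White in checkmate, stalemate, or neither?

White to move; white king on h1.
In check: no.
King squares — g1: attacked by Ne2; g2: attacked by Ne1; h2: attacked by Nf3.
Legal moves for White: none.
Not in check and no legal moves → stalemate.

stalemate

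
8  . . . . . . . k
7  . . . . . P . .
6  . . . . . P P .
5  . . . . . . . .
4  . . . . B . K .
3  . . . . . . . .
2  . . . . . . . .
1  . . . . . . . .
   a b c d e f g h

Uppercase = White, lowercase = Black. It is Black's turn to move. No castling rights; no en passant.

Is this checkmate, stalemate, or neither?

Black to move; black king on h8.
In check: no.
King squares — g7: attacked by Pf6; h7: attacked by Pg6; g8: attacked by Pf7.
Legal moves for Black: none.
Not in check and no legal moves → stalemate.

stalemate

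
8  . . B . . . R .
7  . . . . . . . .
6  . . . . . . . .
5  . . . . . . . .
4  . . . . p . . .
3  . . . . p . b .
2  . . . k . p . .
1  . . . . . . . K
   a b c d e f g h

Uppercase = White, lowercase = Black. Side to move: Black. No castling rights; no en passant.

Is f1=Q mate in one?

yes

After f1=Q: white king on h1; in check: yes, from the black queen on f1.
King squares — g1: attacked by Qf1; g2: attacked by Qf1; h2: attacked by Bg3.
White has no legal moves → checkmate.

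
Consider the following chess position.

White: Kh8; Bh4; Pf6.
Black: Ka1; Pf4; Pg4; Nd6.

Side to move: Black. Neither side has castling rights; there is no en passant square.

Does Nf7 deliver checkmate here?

no

After Nf7: white king on h8; in check: yes, from the black knight on f7.
White has 3 legal replies: Kg8, Kh7, Kg7.
In check but a legal move exists → not checkmate.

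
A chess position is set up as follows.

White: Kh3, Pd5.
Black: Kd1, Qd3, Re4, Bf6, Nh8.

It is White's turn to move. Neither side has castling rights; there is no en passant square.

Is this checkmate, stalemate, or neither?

White to move; white king on h3.
In check: yes, from the black queen on d3.
King squares — g2: available; h2: available; g3: attacked by Qd3; g4: attacked by Re4; h4: attacked by Re4.
Legal moves for White: Kh2, Kg2.
White is in check but has 2 legal moves → neither.

neither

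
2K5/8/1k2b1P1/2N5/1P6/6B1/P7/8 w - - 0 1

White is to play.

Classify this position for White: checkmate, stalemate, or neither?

White to move; white king on c8.
In check: yes, from the black bishop on e6.
Legal moves for White: Kd8, Kb8, Nd7+, Nxe6.
White is in check but has 4 legal moves → neither.

neither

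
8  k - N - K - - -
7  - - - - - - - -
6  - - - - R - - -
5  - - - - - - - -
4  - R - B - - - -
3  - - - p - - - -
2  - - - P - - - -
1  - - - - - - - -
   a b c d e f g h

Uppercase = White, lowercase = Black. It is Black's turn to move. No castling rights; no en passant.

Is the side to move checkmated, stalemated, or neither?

stalemate

Black to move; black king on a8.
In check: no.
King squares — a7: attacked by Bd4; b7: attacked by Rb4; b8: attacked by Rb4.
Legal moves for Black: none.
Not in check and no legal moves → stalemate.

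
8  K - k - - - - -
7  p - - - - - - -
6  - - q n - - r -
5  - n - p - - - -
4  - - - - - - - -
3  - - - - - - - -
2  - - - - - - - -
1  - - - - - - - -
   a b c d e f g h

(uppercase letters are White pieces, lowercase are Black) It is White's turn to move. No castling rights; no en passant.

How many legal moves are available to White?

White to move; king on a8.
In check: yes, from the black queen on c6.
Legal moves: none.
Count: 0.

0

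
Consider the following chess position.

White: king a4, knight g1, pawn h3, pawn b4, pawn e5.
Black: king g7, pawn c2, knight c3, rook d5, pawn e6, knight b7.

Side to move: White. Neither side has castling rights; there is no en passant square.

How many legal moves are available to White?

2

White to move; king on a4.
In check: yes, from the black knight on c3.
Legal moves: Kb3, Ka3.
Count: 2.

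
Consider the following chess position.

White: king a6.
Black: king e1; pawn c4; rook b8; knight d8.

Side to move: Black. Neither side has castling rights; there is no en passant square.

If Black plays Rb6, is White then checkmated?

After Rb6: white king on a6; in check: yes, from the black rook on b6.
White has 3 legal replies: Ka7, Kxb6, Ka5.
In check but a legal move exists → not checkmate.

no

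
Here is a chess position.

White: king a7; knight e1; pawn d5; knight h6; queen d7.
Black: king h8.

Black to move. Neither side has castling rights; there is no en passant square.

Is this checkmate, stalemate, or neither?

Black to move; black king on h8.
In check: no.
King squares — g7: attacked by Qd7; h7: attacked by Qd7; g8: attacked by Nh6.
Legal moves for Black: none.
Not in check and no legal moves → stalemate.

stalemate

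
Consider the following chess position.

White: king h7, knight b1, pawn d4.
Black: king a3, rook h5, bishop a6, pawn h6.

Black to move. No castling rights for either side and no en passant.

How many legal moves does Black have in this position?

5

Black to move; king on a3.
In check: yes, from the white knight on b1.
Legal moves: Kb4, Ka4, Kb3, Kb2, Ka2.
Count: 5.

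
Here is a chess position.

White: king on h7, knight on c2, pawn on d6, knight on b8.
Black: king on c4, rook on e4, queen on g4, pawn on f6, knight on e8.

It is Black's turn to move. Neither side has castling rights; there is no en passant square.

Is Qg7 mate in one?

After Qg7: white king on h7; in check: yes, from the black queen on g7.
King squares — g6: attacked by Qg7; h6: attacked by Qg7; g7: attacked by Ne8; g8: attacked by Qg7; h8: attacked by Qg7.
White has no legal moves → checkmate.

yes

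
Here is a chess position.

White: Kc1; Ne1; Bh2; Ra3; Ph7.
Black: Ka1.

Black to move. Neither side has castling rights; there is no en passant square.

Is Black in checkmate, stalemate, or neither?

checkmate

Black to move; black king on a1.
In check: yes, from the white rook on a3.
King squares — b1: attacked by Kc1; a2: attacked by Ra3; b2: attacked by Kc1.
Legal moves for Black: none.
In check with no legal moves → checkmate.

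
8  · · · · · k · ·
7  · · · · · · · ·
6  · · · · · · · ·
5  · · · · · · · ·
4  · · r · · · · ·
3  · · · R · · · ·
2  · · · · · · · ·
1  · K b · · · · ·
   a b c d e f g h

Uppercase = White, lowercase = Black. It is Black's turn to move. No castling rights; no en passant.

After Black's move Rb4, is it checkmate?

After Rb4: white king on b1; in check: yes, from the black rook on b4.
White has 5 legal replies: Kc2, Ka2, Kxc1, Ka1, Rb3.
In check but a legal move exists → not checkmate.

no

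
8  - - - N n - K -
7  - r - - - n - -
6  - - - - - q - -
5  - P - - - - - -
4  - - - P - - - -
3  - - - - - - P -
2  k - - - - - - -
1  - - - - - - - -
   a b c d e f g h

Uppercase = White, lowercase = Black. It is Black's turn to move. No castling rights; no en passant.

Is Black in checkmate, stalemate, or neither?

Black to move; black king on a2.
In check: no.
Legal moves for Black include: Ng7, Nc7, Ned6, Nh8, Nxd8, Nh6#, Nfd6, Ng5, Ne5, Rb8, Re7, Rd7, Rc7, Ra7, Rb6, Rxb5, Qh8#, Qxd8, ... (list truncated; more exist).
Black has legal moves and is not in check → neither.

neither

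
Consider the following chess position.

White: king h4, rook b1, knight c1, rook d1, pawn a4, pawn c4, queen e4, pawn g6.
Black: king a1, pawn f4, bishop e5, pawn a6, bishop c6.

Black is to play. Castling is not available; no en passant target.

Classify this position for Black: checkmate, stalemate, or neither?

Black to move; black king on a1.
In check: yes, from the white rook on b1.
King squares — b1: attacked by Qe4; a2: attacked by Nc1; b2: attacked by Rb1.
Legal moves for Black: none.
In check with no legal moves → checkmate.

checkmate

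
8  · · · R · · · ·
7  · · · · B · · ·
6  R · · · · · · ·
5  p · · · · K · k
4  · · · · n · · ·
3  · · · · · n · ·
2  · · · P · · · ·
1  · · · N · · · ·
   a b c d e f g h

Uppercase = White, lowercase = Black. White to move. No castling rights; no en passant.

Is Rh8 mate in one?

yes

After Rh8: black king on h5; in check: yes, from the white rook on h8.
King squares — g4: attacked by Kf5; h4: attacked by Be7; g5: attacked by Kf5; g6: attacked by Kf5; h6: attacked by Ra6.
Black has no legal moves → checkmate.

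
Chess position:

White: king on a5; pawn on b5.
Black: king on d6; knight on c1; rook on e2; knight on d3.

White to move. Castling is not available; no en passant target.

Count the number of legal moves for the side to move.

4

White to move; king on a5.
In check: no.
Legal moves: Kb6, Ka6, Ka4, b6.
Count: 4.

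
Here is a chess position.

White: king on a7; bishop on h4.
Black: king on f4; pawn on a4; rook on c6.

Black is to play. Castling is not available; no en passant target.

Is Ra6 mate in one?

After Ra6: white king on a7; in check: yes, from the black rook on a6.
White has 3 legal replies: Kb8, Kb7, Kxa6.
In check but a legal move exists → not checkmate.

no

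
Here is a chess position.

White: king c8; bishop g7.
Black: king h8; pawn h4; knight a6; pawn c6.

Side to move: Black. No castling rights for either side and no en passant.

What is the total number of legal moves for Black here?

3

Black to move; king on h8.
In check: yes, from the white bishop on g7.
Legal moves: Kg8, Kh7, Kxg7.
Count: 3.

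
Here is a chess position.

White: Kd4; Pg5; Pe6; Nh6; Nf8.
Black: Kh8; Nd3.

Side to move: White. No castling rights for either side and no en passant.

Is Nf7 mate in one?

no

After Nf7: black king on h8; in check: yes, from the white knight on f7.
Black has 2 legal replies: Kg8, Kg7.
In check but a legal move exists → not checkmate.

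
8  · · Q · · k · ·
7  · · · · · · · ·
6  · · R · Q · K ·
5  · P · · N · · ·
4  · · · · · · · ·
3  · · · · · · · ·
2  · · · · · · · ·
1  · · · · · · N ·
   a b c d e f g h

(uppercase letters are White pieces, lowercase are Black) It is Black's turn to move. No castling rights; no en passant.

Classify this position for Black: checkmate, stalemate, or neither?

Black to move; black king on f8.
In check: yes, from the white queen on c8.
King squares — e7: attacked by Qe6; f7: attacked by Ne5; g7: attacked by Kg6; e8: attacked by Qe6; g8: attacked by Qe6.
Legal moves for Black: none.
In check with no legal moves → checkmate.

checkmate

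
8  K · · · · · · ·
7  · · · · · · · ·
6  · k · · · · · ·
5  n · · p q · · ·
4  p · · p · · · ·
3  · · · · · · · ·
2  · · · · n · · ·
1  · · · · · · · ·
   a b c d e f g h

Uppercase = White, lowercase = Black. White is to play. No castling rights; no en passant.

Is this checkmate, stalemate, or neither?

White to move; white king on a8.
In check: no.
King squares — a7: attacked by Kb6; b7: attacked by Na5; b8: attacked by Qe5.
Legal moves for White: none.
Not in check and no legal moves → stalemate.

stalemate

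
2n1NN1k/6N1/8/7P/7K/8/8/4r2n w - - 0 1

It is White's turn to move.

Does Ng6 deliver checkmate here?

After Ng6: black king on h8; in check: yes, from the white knight on g6.
Black has 2 legal replies: Kg8, Kh7.
In check but a legal move exists → not checkmate.

no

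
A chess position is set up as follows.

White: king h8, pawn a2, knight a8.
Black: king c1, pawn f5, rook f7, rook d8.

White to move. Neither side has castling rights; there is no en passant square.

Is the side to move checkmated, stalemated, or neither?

checkmate

White to move; white king on h8.
In check: yes, from the black rook on d8.
King squares — g7: attacked by Rf7; h7: attacked by Rf7; g8: attacked by Rd8.
Legal moves for White: none.
In check with no legal moves → checkmate.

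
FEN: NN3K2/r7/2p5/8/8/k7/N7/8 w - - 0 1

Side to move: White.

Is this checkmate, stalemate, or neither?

White to move; white king on f8.
In check: no.
Legal moves for White: Kg8, Ke8, Nd7, Nxc6, Na6, Nc7, Nb6, Nb4, Nc3, Nc1.
White has 10 legal moves and is not in check → neither.

neither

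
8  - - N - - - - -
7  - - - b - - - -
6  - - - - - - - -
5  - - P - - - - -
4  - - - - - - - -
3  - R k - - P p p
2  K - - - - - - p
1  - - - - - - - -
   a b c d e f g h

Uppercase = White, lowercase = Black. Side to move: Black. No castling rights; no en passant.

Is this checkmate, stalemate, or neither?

Black to move; black king on c3.
In check: yes, from the white rook on b3.
Legal moves for Black: Kd4, Kc4, Kd2, Kc2.
Black is in check but has 4 legal moves → neither.

neither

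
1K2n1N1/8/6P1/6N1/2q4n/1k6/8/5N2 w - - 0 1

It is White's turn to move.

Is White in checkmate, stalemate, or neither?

neither

White to move; white king on b8.
In check: no.
Legal moves for White: Ne7, Nh6, Nf6, Ka8, Kb7, Ka7, Nh7, Nf7, Ne6, Ne4, Nh3, Nf3, Ng3, Ne3, Nh2, Nd2+, g7.
White has 17 legal moves and is not in check → neither.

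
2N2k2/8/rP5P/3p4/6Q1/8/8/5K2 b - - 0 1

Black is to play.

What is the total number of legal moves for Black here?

11

Black to move; king on f8.
In check: no.
Legal moves: Ke8, Kf7, Ra8, Ra7, Rxb6, Ra5, Ra4, Ra3, Ra2, Ra1+, d4.
Count: 11.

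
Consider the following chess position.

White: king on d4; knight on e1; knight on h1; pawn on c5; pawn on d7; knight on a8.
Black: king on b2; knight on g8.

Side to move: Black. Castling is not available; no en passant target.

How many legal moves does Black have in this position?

Black to move; king on b2.
In check: no.
Legal moves: Ne7, Nh6, Nf6, Kb3, Ka3, Ka2, Kc1, Kb1, Ka1.
Count: 9.

9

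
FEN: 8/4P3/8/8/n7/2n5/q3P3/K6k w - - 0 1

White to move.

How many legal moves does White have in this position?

0

White to move; king on a1.
In check: yes, from the black queen on a2.
Legal moves: none.
Count: 0.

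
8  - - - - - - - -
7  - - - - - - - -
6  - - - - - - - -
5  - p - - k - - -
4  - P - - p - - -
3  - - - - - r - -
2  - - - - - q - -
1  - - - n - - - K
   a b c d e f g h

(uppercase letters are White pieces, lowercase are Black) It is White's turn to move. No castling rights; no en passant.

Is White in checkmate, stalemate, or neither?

White to move; white king on h1.
In check: no.
King squares — g1: attacked by Qf2; g2: attacked by Qf2; h2: attacked by Qf2.
Legal moves for White: none.
Not in check and no legal moves → stalemate.

stalemate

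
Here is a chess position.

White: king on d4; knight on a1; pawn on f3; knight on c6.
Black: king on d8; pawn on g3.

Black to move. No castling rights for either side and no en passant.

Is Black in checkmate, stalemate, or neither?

Black to move; black king on d8.
In check: yes, from the white knight on c6.
King squares — c7: available; d7: available; e7: attacked by Nc6; c8: available; e8: available.
Legal moves for Black: Ke8, Kc8, Kd7, Kc7.
Black is in check but has 4 legal moves → neither.

neither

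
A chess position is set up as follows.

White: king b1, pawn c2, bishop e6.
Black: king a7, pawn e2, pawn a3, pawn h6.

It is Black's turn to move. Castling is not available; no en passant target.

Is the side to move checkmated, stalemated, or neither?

neither

Black to move; black king on a7.
In check: no.
Legal moves for Black: Kb8, Ka8, Kb7, Kb6, Ka6, h5, a2+, e1=Q+, e1=R+, e1=B, e1=N.
Black has 11 legal moves and is not in check → neither.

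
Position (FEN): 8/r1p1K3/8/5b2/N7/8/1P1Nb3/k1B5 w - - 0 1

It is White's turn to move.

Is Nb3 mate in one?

no

After Nb3: black king on a1; in check: yes, from the white knight on b3.
Black has 2 legal replies: Ka2, Kb1.
In check but a legal move exists → not checkmate.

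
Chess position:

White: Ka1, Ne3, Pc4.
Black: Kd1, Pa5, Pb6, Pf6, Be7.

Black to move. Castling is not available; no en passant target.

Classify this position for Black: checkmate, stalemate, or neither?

neither

Black to move; black king on d1.
In check: yes, from the white knight on e3.
Legal moves for Black: Ke2, Kd2, Ke1, Kc1.
Black is in check but has 4 legal moves → neither.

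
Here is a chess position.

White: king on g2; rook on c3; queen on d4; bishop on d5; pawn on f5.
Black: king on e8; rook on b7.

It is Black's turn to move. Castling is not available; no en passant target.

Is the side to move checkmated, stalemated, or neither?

neither

Black to move; black king on e8.
In check: no.
Legal moves for Black: Kf8, Kd8, Ke7, Kd7, Rb8, Rh7, Rg7+, Rf7, Re7, Rd7, Rc7, Ra7, Rb6, Rb5, Rb4, Rb3, Rb2+, Rb1.
Black has 18 legal moves and is not in check → neither.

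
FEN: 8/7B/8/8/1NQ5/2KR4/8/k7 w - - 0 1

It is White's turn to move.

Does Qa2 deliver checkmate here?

After Qa2: black king on a1; in check: yes, from the white queen on a2.
King squares — b1: attacked by Qa2; a2: attacked by Nb4; b2: attacked by Qa2.
Black has no legal moves → checkmate.

yes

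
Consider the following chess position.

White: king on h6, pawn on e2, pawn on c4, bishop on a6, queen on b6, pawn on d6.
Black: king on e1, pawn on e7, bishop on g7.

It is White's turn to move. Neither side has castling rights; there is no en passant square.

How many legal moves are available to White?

White to move; king on h6.
In check: yes, from the black bishop on g7.
Legal moves: Kh7, Kxg7, Kg6, Kh5, Kg5.
Count: 5.

5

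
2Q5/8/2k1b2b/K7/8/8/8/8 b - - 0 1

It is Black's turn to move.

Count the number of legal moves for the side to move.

3

Black to move; king on c6.
In check: yes, from the white queen on c8.
Legal moves: Kd6, Kd5, Bxc8.
Count: 3.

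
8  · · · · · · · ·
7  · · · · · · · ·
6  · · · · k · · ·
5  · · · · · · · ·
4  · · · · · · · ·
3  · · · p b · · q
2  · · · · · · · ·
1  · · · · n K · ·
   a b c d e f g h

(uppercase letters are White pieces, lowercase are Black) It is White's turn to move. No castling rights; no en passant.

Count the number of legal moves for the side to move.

1

White to move; king on f1.
In check: yes, from the black queen on h3.
Legal moves: Kxe1.
Count: 1.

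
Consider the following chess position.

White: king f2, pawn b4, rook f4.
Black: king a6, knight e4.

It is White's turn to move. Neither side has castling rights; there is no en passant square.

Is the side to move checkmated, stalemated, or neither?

neither

White to move; white king on f2.
In check: yes, from the black knight on e4.
Legal moves for White: Kf3, Ke3, Kg2, Ke2, Kg1, Kf1, Ke1, Rxe4.
White is in check but has 8 legal moves → neither.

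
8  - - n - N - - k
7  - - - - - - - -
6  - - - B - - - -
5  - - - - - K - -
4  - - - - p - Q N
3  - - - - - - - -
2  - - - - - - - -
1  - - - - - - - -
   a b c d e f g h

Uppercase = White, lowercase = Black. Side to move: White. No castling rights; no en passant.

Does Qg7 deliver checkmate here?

After Qg7: black king on h8; in check: yes, from the white queen on g7.
King squares — g7: attacked by Ne8; h7: attacked by Qg7; g8: attacked by Qg7.
Black has no legal moves → checkmate.

yes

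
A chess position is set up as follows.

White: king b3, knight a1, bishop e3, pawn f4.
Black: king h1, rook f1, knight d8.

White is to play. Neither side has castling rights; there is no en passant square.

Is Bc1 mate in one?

no

After Bc1: black king on h1; in check: no.
Black is not in check, so this cannot be checkmate.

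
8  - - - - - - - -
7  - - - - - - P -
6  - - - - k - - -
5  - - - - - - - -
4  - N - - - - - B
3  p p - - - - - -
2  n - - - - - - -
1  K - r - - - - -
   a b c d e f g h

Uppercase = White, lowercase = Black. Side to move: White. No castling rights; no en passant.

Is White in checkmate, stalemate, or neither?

checkmate

White to move; white king on a1.
In check: yes, from the black rook on c1.
King squares — b1: attacked by Rc1; a2: attacked by Pb3; b2: attacked by Pa3.
Legal moves for White: none.
In check with no legal moves → checkmate.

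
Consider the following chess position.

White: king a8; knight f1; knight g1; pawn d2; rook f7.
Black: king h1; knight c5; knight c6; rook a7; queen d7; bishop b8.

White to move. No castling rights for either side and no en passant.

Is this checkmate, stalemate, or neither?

checkmate

White to move; white king on a8.
In check: yes, from the black rook on a7.
King squares — a7: attacked by Nc6; b7: attacked by Nc5; b8: attacked by Nc6.
Legal moves for White: none.
In check with no legal moves → checkmate.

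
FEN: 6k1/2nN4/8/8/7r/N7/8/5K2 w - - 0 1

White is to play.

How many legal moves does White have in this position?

White to move; king on f1.
In check: no.
Legal moves: Nf8, Nb8, Nf6+, Nb6, Ne5, Nc5, Nb5, Nc4, Nc2, Nb1, Kg2, Kf2, Ke2, Kg1, Ke1.
Count: 15.

15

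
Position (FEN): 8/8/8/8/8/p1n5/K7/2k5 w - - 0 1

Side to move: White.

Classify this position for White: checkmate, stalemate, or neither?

neither

White to move; white king on a2.
In check: yes, from the black knight on c3.
Legal moves for White: Kb3, Kxa3, Ka1.
White is in check but has 3 legal moves → neither.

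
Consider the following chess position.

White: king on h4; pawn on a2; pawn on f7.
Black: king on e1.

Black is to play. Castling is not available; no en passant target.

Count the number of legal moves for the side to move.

Black to move; king on e1.
In check: no.
Legal moves: Kf2, Ke2, Kd2, Kf1, Kd1.
Count: 5.

5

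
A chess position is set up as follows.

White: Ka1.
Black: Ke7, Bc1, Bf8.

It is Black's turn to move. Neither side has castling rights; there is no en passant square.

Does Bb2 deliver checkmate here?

After Bb2: white king on a1; in check: yes, from the black bishop on b2.
White has 3 legal replies: Kxb2, Ka2, Kb1.
In check but a legal move exists → not checkmate.

no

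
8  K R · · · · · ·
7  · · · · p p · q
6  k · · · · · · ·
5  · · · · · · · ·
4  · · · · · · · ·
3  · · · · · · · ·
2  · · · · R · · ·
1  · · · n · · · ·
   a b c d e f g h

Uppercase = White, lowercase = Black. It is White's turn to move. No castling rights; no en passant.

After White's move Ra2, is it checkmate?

yes

After Ra2: black king on a6; in check: yes, from the white rook on a2.
King squares — a5: attacked by Ra2; b5: attacked by Rb8; b6: attacked by Rb8; a7: attacked by Ra2; b7: attacked by Ka8.
Black has no legal moves → checkmate.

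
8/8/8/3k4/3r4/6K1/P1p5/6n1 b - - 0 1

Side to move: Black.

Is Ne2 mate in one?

After Ne2: white king on g3; in check: yes, from the black knight on e2.
White has 5 legal replies: Kh3, Kf3, Kh2, Kg2, Kf2.
In check but a legal move exists → not checkmate.

no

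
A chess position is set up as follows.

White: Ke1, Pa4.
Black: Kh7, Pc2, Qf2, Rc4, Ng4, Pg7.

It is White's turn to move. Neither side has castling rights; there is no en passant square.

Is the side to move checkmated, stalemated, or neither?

checkmate

White to move; white king on e1.
In check: yes, from the black queen on f2.
King squares — d1: attacked by Pc2; f1: attacked by Qf2; d2: attacked by Qf2; e2: attacked by Qf2; f2: attacked by Ng4.
Legal moves for White: none.
In check with no legal moves → checkmate.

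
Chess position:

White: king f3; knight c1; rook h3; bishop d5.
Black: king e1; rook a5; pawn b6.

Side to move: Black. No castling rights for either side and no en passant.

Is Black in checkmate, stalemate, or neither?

Black to move; black king on e1.
In check: no.
Legal moves for Black: Ra8, Ra7, Ra6, Rxd5, Rc5, Rb5, Ra4, Ra3+, Ra2, Ra1, Kd2, Kf1, Kd1, b5.
Black has 14 legal moves and is not in check → neither.

neither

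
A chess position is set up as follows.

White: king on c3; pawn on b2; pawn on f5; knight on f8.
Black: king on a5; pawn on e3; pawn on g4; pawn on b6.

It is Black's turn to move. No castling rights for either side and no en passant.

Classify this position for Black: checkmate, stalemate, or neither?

neither

Black to move; black king on a5.
In check: no.
Legal moves for Black: Ka6, Kb5, Ka4, b5, g3, e2.
Black has 6 legal moves and is not in check → neither.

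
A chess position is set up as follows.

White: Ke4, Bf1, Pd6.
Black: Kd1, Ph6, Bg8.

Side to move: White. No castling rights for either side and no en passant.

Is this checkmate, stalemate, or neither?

White to move; white king on e4.
In check: no.
Legal moves for White: Kf5, Ke5, Kf4, Kd4, Kf3, Ke3, Kd3, Ba6, Bb5, Bc4, Bh3, Bd3, Bg2, Be2+, d7.
White has 15 legal moves and is not in check → neither.

neither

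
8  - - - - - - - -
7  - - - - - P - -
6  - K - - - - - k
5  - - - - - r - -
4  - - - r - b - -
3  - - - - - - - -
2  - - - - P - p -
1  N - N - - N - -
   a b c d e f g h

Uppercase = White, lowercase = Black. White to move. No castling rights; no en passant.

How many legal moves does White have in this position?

19

White to move; king on b6.
In check: no.
Legal moves: Kb7, Ka7, Kc6, Ka6, Ng3, Ne3, Nh2, Nd2, Nd3, Ncb3, Na2, Nab3, Nc2, f8=Q+, f8=R, f8=B+, f8=N, e3, e4.
Count: 19.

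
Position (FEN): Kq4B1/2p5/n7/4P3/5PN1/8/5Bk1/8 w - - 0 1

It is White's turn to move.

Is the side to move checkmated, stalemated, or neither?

White to move; white king on a8.
In check: yes, from the black queen on b8.
King squares — a7: attacked by Qb8; b7: attacked by Qb8; b8: attacked by Na6.
Legal moves for White: none.
In check with no legal moves → checkmate.

checkmate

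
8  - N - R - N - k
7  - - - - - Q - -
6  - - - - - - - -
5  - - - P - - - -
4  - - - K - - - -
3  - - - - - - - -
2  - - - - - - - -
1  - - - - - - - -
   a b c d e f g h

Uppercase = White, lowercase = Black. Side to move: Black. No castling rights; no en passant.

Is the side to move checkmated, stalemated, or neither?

stalemate

Black to move; black king on h8.
In check: no.
King squares — g7: attacked by Qf7; h7: attacked by Qf7; g8: attacked by Qf7.
Legal moves for Black: none.
Not in check and no legal moves → stalemate.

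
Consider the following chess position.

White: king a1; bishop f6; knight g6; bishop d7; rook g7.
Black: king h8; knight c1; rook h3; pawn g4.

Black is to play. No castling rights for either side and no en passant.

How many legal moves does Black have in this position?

Black to move; king on h8.
In check: yes, from the white knight on g6.
Legal moves: none.
Count: 0.

0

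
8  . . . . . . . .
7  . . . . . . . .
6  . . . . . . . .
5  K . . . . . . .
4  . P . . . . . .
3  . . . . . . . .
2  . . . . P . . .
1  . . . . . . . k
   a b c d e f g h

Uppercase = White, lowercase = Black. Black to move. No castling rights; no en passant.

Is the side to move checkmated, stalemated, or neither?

neither

Black to move; black king on h1.
In check: no.
Legal moves for Black: Kh2, Kg2, Kg1.
Black has 3 legal moves and is not in check → neither.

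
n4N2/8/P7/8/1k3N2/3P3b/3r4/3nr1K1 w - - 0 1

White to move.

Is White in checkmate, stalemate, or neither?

White to move; white king on g1.
In check: yes, from the black rook on e1.
King squares — f1: attacked by Re1; h1: attacked by Re1; f2: attacked by Nd1; g2: attacked by Rd2; h2: attacked by Rd2.
Legal moves for White: none.
In check with no legal moves → checkmate.

checkmate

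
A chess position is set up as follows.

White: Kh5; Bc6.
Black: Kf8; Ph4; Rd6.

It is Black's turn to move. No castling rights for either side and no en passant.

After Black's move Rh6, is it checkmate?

no

After Rh6: white king on h5; in check: yes, from the black rook on h6.
White has 3 legal replies: Kxh6, Kg5, Kg4.
In check but a legal move exists → not checkmate.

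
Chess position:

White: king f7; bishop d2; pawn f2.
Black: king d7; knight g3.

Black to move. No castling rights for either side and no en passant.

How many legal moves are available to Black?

11

Black to move; king on d7.
In check: no.
Legal moves: Kd8, Kc8, Kc7, Kd6, Kc6, Nh5, Nf5, Ne4, Ne2, Nh1, Nf1.
Count: 11.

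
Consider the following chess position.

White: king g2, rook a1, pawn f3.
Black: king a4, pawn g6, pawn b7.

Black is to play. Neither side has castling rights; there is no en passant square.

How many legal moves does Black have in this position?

Black to move; king on a4.
In check: yes, from the white rook on a1.
Legal moves: Kb5, Kb4, Kb3.
Count: 3.

3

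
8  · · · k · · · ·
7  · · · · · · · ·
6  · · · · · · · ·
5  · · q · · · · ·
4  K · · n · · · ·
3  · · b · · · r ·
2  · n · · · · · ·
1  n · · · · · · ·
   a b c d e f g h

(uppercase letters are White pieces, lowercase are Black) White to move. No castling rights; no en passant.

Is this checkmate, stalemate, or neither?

White to move; white king on a4.
In check: yes, from the black knight on b2.
King squares — a3: attacked by Qc5; b3: attacked by Na1; b4: attacked by Bc3; a5: attacked by Bc3; b5: attacked by Nd4.
Legal moves for White: none.
In check with no legal moves → checkmate.

checkmate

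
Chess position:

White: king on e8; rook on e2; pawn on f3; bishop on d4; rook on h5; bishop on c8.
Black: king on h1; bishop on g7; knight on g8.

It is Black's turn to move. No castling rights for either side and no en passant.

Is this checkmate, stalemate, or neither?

checkmate

Black to move; black king on h1.
In check: yes, from the white rook on h5.
King squares — g1: attacked by Bd4; g2: attacked by Re2; h2: attacked by Re2.
Legal moves for Black: none.
In check with no legal moves → checkmate.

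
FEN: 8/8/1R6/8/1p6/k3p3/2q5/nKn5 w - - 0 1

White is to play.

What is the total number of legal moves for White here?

White to move; king on b1.
In check: yes, from the black queen on c2.
Legal moves: Kxa1.
Count: 1.

1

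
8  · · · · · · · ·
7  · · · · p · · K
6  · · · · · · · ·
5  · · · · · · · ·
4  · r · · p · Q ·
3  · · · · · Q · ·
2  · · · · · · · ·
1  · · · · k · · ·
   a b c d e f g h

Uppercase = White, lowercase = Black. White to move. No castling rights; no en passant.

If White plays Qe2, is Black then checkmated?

yes

After Qe2: black king on e1; in check: yes, from the white queen on e2.
King squares — d1: attacked by Qe2; f1: attacked by Qe2; d2: attacked by Qe2; e2: attacked by Qg4; f2: attacked by Qe2.
Black has no legal moves → checkmate.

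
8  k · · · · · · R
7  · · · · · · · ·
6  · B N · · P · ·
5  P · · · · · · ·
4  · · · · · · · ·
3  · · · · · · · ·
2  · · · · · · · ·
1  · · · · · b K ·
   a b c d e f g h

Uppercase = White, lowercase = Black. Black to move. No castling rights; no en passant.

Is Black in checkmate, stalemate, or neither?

Black to move; black king on a8.
In check: yes, from the white rook on h8.
Legal moves for Black: Kb7.
Black is in check but has 1 legal move → neither.

neither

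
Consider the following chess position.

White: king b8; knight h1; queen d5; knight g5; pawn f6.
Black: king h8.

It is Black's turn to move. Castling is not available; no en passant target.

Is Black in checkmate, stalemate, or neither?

stalemate

Black to move; black king on h8.
In check: no.
King squares — g7: attacked by Pf6; h7: attacked by Ng5; g8: attacked by Qd5.
Legal moves for Black: none.
Not in check and no legal moves → stalemate.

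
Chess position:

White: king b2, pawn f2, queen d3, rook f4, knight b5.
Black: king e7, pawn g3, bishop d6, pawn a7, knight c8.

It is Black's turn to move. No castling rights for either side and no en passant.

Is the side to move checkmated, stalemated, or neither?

neither

Black to move; black king on e7.
In check: no.
Legal moves for Black: Nb6, Ke8, Kd8, Kd7, Ke6, Bb8, Bc7, Be5+, Bc5, Bxf4, Bb4, Ba3+, gxf2, a6, g2, a5.
Black has 16 legal moves and is not in check → neither.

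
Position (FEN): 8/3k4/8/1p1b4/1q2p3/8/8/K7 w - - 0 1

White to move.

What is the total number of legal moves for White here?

White to move; king on a1.
In check: no.
Legal moves: none.
Count: 0.

0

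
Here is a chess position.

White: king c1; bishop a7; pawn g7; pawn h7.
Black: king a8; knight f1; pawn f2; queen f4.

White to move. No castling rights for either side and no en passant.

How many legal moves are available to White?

5

White to move; king on c1.
In check: yes, from the black queen on f4.
Legal moves: Kc2, Kb2, Kd1, Kb1, Be3.
Count: 5.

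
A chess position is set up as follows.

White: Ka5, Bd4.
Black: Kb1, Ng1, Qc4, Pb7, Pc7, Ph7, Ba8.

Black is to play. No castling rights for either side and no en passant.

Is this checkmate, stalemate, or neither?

Black to move; black king on b1.
In check: no.
Legal moves for Black include: Qg8, Qf7, Qe6, Qc6, Qa6+, Qd5+, Qc5+, Qb5+, Qxd4, Qb4+, Qa4+, Qd3, Qc3+, Qb3, Qe2, Qc2, Qa2+, Qf1, ... (list truncated; more exist).
Black has legal moves and is not in check → neither.

neither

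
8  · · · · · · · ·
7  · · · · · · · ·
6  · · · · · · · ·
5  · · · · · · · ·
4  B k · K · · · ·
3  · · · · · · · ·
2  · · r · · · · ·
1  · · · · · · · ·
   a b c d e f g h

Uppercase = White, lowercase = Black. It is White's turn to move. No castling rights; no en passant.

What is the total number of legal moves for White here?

11

White to move; king on d4.
In check: no.
Legal moves: Ke5, Kd5, Ke4, Ke3, Kd3, Be8, Bd7, Bc6, Bb5, Bb3, Bxc2.
Count: 11.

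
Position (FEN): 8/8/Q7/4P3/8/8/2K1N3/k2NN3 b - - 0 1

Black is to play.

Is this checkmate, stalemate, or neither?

Black to move; black king on a1.
In check: yes, from the white queen on a6.
King squares — b1: attacked by Kc2; a2: attacked by Qa6; b2: attacked by Nd1.
Legal moves for Black: none.
In check with no legal moves → checkmate.

checkmate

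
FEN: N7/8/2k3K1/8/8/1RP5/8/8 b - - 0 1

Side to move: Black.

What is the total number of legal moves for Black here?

Black to move; king on c6.
In check: no.
Legal moves: Kd7, Kd6, Kd5, Kc5.
Count: 4.

4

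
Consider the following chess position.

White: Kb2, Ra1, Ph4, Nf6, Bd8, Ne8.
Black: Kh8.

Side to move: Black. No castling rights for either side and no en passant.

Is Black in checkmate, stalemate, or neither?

stalemate

Black to move; black king on h8.
In check: no.
King squares — g7: attacked by Ne8; h7: attacked by Nf6; g8: attacked by Nf6.
Legal moves for Black: none.
Not in check and no legal moves → stalemate.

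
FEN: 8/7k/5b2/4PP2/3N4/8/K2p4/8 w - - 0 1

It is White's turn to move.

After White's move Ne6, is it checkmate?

After Ne6: black king on h7; in check: no.
Black is not in check, so this cannot be checkmate.

no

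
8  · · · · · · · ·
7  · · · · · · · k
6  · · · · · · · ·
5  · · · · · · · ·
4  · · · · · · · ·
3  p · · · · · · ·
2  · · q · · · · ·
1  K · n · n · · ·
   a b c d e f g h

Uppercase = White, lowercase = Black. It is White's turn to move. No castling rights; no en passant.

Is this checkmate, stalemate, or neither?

White to move; white king on a1.
In check: no.
King squares — b1: attacked by Qc2; a2: attacked by Nc1; b2: attacked by Qc2.
Legal moves for White: none.
Not in check and no legal moves → stalemate.

stalemate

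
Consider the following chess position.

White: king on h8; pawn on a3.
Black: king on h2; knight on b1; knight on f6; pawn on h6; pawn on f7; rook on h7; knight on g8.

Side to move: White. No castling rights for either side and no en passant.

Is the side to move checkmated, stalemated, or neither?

checkmate

White to move; white king on h8.
In check: yes, from the black rook on h7.
King squares — g7: attacked by Rh7; h7: attacked by Nf6; g8: attacked by Nf6.
Legal moves for White: none.
In check with no legal moves → checkmate.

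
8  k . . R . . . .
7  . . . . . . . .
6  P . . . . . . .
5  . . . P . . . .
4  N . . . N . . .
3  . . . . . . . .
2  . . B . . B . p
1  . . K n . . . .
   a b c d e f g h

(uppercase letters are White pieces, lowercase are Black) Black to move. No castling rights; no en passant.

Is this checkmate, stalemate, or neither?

Black to move; black king on a8.
In check: yes, from the white rook on d8.
King squares — a7: attacked by Bf2; b7: attacked by Pa6; b8: attacked by Rd8.
Legal moves for Black: none.
In check with no legal moves → checkmate.

checkmate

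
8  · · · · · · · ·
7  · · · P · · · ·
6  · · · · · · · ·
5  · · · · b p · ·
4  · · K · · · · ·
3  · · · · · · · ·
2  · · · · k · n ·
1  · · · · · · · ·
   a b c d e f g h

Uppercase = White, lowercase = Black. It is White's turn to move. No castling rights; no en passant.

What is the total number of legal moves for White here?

9

White to move; king on c4.
In check: no.
Legal moves: Kd5, Kc5, Kb5, Kb4, Kb3, d8=Q, d8=R, d8=B, d8=N.
Count: 9.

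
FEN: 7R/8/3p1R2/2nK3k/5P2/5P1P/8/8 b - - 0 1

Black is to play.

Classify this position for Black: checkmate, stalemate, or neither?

Black to move; black king on h5.
In check: yes, from the white rook on h8.
King squares — g4: attacked by Pf3; h4: attacked by Rh8; g5: attacked by Pf4; g6: attacked by Rf6; h6: attacked by Rf6.
Legal moves for Black: none.
In check with no legal moves → checkmate.

checkmate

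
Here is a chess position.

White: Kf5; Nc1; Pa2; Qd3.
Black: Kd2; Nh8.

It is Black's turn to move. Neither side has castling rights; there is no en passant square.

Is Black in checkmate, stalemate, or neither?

neither

Black to move; black king on d2.
In check: yes, from the white queen on d3.
King squares — c1: available; d1: attacked by Qd3; e1: available; c2: attacked by Qd3; e2: attacked by Nc1; c3: attacked by Qd3; d3: attacked by Nc1; e3: attacked by Qd3.
Legal moves for Black: Ke1, Kxc1.
Black is in check but has 2 legal moves → neither.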